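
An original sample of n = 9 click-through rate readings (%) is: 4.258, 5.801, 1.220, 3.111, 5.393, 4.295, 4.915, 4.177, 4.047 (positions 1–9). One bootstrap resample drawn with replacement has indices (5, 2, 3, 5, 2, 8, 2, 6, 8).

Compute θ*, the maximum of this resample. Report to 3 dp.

Resample values: 5.393, 5.801, 1.220, 5.393, 5.801, 4.177, 5.801, 4.295, 4.177.
Maximum = 5.801

θ* = 5.801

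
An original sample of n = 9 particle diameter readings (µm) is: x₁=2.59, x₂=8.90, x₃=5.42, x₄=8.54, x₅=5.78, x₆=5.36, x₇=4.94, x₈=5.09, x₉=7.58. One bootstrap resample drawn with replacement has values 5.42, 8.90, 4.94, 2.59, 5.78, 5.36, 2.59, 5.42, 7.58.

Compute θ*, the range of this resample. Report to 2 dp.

Range = 8.90 − 2.59 = 6.31

θ* = 6.31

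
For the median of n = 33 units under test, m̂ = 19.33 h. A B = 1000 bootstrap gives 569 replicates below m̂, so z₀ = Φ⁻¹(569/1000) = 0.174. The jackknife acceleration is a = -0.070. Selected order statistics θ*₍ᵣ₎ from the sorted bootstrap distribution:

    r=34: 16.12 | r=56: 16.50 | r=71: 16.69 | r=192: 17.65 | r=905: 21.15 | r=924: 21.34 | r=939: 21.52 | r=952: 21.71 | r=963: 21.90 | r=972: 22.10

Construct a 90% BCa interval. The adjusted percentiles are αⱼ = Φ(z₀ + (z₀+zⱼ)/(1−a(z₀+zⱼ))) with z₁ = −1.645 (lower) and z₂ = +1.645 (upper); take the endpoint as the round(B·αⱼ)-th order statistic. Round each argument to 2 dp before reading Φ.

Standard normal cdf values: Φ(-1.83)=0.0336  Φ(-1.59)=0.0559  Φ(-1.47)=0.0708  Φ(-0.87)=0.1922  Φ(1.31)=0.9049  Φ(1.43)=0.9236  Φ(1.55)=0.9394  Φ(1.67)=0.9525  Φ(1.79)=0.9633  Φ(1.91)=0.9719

Lower: z₀ + z₁ = 0.174 + (-1.645) = -1.471; 1 − a(z₀+z₁) = 1 − (-0.070)(-1.471) = 0.8970; argument = 0.174 + (-1.471)/0.8970 = -1.4659 → -1.47.
α₁ = Φ(-1.47) = 0.0708; rank = round(1000 × 0.0708) = 71; θ*₍71₎ = 16.69.
Upper: z₀ + z₂ = 1.819; 1 − a(z₀+z₂) = 1.1273; argument = 1.7875 → 1.79; α₂ = 0.9633; rank = 963; θ*₍963₎ = 21.90.

(16.69, 21.90)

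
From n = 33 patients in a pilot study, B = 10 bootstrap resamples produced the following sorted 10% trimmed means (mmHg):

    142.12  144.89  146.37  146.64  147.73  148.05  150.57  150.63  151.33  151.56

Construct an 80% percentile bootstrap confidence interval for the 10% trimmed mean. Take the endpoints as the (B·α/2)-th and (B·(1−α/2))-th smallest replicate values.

α = 0.20; lower rank = 10 × 0.100 = 1; upper rank = 10 × 0.900 = 9.
The 1st smallest replicate is 142.12; the 9th is 151.33.

(142.12, 151.33)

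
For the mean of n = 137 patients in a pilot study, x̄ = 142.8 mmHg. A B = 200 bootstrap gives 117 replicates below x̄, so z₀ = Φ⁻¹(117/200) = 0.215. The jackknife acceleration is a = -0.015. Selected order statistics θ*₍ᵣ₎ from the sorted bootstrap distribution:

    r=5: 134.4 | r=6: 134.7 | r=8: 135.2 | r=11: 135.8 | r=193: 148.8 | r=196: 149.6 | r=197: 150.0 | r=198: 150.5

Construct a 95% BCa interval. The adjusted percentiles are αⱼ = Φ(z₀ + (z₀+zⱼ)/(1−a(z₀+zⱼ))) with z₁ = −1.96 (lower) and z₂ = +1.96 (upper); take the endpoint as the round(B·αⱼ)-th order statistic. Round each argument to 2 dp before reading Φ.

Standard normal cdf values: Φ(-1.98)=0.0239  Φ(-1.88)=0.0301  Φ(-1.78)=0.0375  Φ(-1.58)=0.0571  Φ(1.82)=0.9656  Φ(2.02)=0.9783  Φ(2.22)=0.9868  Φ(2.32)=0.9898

(135.8, 150.5)

Lower: z₀ + z₁ = 0.215 + (-1.960) = -1.745; 1 − a(z₀+z₁) = 1 − (-0.015)(-1.745) = 0.9738; argument = 0.215 + (-1.745)/0.9738 = -1.5769 → -1.58.
α₁ = Φ(-1.58) = 0.0571; rank = round(200 × 0.0571) = 11; θ*₍11₎ = 135.8.
Upper: z₀ + z₂ = 2.175; 1 − a(z₀+z₂) = 1.0326; argument = 2.3213 → 2.32; α₂ = 0.9898; rank = 198; θ*₍198₎ = 150.5.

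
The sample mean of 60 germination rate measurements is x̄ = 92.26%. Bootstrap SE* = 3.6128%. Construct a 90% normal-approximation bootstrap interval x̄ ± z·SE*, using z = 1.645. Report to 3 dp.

(86.317, 98.203)

Margin = 1.645 × 3.6128 = 5.9431
Interval: 92.26 ± 5.9431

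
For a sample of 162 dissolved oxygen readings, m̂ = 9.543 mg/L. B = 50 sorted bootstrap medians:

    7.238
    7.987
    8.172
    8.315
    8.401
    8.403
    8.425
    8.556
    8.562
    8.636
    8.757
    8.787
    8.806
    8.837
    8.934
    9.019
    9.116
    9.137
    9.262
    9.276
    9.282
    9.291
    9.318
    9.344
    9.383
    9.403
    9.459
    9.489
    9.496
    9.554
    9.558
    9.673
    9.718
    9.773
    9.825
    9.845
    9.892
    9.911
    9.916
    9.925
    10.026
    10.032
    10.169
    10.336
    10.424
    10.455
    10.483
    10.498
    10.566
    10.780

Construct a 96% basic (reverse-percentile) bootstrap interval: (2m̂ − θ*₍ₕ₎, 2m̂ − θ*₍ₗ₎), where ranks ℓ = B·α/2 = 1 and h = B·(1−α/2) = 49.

(8.520, 11.848)

Percentile endpoints at ranks 1 and 49: θ*₍1₎ = 7.238, θ*₍49₎ = 10.566.
Basic interval reflects these around m̂:
  lower = 2 × 9.543 − 10.566 = 8.520
  upper = 2 × 9.543 − 7.238 = 11.848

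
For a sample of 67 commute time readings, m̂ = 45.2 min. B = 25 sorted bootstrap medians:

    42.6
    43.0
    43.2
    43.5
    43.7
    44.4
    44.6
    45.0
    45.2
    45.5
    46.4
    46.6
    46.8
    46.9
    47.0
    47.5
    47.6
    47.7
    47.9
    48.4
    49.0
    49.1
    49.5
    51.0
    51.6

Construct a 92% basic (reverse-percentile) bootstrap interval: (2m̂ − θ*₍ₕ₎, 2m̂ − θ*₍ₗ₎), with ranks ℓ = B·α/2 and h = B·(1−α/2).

Percentile endpoints at ranks 1 and 24: θ*₍1₎ = 42.6, θ*₍24₎ = 51.0.
Basic interval reflects these around m̂:
  lower = 2 × 45.2 − 51.0 = 39.4
  upper = 2 × 45.2 − 42.6 = 47.8

(39.4, 47.8)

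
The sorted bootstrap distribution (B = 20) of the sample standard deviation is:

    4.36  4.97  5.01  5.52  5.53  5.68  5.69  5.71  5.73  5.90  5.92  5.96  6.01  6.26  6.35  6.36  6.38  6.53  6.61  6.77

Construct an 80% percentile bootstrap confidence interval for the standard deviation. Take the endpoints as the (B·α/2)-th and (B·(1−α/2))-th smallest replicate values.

(4.97, 6.53)

α = 0.20; lower rank = 20 × 0.100 = 2; upper rank = 20 × 0.900 = 18.
The 2nd smallest replicate is 4.97; the 18th is 6.53.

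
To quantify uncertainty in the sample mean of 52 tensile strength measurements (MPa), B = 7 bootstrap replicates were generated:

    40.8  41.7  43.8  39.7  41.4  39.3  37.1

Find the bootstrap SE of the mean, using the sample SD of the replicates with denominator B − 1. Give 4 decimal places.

Bootstrap SE is the standard deviation of the 7 replicate means.
Mean of replicates: (40.8 + 41.7 + 43.8 + 39.7 + 41.4 + 39.3 + 37.1) / 7 = 283.80000 / 7 = 40.54286
Sum of squared deviations: (+0.25714)² + (+1.15714)² + (+3.25714)² + (−0.84286)² + (+0.85714)² + (−1.24286)² + (−3.44286)² = 26.85714
Variance = 26.85714 / 6 = 4.47619
SE* = √4.47619

SE* = 2.1157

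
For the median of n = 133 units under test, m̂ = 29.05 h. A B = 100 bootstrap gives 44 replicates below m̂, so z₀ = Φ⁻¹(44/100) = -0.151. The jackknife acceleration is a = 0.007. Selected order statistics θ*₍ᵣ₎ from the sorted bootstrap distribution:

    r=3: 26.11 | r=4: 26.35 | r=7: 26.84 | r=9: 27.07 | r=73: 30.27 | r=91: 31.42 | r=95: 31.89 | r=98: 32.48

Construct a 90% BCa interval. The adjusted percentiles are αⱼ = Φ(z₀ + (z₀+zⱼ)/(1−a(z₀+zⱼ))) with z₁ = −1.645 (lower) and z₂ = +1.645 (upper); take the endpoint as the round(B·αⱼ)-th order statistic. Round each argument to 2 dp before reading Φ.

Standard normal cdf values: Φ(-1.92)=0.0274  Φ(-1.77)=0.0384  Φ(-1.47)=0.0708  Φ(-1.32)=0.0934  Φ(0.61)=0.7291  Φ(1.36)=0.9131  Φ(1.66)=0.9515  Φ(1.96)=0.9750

Lower: z₀ + z₁ = -0.151 + (-1.645) = -1.796; 1 − a(z₀+z₁) = 1 − (0.007)(-1.796) = 1.0126; argument = -0.151 + (-1.796)/1.0126 = -1.9247 → -1.92.
α₁ = Φ(-1.92) = 0.0274; rank = round(100 × 0.0274) = 3; θ*₍3₎ = 26.11.
Upper: z₀ + z₂ = 1.494; 1 − a(z₀+z₂) = 0.9895; argument = 1.3588 → 1.36; α₂ = 0.9131; rank = 91; θ*₍91₎ = 31.42.

(26.11, 31.42)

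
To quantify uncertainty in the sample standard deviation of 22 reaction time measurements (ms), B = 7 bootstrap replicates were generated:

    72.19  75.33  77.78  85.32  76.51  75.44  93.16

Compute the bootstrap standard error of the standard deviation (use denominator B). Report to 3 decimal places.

SE* = 6.757

Bootstrap SE is the standard deviation of the 7 replicate standard deviations.
Mean of replicates: (72.19 + 75.33 + 77.78 + 85.32 + 76.51 + 75.44 + 93.16) / 7 = 555.7300 / 7 = 79.3900
Sum of squared deviations: (−7.2000)² + (−4.0600)² + (−1.6100)² + (+5.9300)² + (−2.8800)² + (−3.9500)² + (+13.7700)² = 319.5904
Variance = 319.5904 / 7 = 45.6558
SE* = √45.6558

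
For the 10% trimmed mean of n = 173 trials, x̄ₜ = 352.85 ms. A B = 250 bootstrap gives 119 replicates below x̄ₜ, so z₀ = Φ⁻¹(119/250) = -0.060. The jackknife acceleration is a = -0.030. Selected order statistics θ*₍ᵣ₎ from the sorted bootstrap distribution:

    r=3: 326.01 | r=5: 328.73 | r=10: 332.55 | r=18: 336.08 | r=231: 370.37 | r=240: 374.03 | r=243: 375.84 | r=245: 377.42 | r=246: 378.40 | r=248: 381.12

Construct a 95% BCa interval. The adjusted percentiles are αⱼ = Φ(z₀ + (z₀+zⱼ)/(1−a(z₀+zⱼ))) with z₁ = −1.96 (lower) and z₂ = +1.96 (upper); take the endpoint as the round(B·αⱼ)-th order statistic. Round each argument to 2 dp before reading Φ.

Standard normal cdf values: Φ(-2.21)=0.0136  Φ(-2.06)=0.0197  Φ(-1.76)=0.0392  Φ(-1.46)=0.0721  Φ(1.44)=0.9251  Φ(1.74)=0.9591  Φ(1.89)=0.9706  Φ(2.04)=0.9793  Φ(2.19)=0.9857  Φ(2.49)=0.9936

Lower: z₀ + z₁ = -0.060 + (-1.960) = -2.020; 1 − a(z₀+z₁) = 1 − (-0.030)(-2.020) = 0.9394; argument = -0.060 + (-2.020)/0.9394 = -2.2103 → -2.21.
α₁ = Φ(-2.21) = 0.0136; rank = round(250 × 0.0136) = 3; θ*₍3₎ = 326.01.
Upper: z₀ + z₂ = 1.900; 1 − a(z₀+z₂) = 1.0570; argument = 1.7375 → 1.74; α₂ = 0.9591; rank = 240; θ*₍240₎ = 374.03.

(326.01, 374.03)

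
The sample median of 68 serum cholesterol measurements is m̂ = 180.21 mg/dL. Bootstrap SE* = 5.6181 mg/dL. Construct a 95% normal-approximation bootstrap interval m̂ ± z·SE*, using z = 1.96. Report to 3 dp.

(169.199, 191.221)

Margin = 1.96 × 5.6181 = 11.0115
Interval: 180.21 ± 11.0115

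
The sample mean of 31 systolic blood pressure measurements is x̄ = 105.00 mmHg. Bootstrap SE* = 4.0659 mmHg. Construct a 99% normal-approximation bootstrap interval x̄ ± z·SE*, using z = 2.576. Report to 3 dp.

Margin = 2.576 × 4.0659 = 10.4738
Interval: 105.00 ± 10.4738

(94.526, 115.474)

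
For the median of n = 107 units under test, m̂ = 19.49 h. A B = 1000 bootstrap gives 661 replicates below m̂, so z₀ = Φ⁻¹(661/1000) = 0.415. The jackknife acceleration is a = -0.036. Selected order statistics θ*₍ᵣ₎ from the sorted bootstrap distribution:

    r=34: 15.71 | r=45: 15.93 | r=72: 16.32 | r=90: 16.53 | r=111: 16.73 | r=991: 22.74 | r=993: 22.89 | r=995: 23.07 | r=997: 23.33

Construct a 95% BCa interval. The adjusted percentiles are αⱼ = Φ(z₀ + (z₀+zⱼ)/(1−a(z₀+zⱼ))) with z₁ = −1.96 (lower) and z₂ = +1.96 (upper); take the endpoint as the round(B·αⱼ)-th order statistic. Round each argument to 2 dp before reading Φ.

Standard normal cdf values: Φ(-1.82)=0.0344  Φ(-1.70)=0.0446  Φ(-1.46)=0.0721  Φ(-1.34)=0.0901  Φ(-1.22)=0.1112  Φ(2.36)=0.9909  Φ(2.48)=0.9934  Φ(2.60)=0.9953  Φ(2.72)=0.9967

(16.73, 23.07)

Lower: z₀ + z₁ = 0.415 + (-1.960) = -1.545; 1 − a(z₀+z₁) = 1 − (-0.036)(-1.545) = 0.9444; argument = 0.415 + (-1.545)/0.9444 = -1.2210 → -1.22.
α₁ = Φ(-1.22) = 0.1112; rank = round(1000 × 0.1112) = 111; θ*₍111₎ = 16.73.
Upper: z₀ + z₂ = 2.375; 1 − a(z₀+z₂) = 1.0855; argument = 2.6029 → 2.60; α₂ = 0.9953; rank = 995; θ*₍995₎ = 23.07.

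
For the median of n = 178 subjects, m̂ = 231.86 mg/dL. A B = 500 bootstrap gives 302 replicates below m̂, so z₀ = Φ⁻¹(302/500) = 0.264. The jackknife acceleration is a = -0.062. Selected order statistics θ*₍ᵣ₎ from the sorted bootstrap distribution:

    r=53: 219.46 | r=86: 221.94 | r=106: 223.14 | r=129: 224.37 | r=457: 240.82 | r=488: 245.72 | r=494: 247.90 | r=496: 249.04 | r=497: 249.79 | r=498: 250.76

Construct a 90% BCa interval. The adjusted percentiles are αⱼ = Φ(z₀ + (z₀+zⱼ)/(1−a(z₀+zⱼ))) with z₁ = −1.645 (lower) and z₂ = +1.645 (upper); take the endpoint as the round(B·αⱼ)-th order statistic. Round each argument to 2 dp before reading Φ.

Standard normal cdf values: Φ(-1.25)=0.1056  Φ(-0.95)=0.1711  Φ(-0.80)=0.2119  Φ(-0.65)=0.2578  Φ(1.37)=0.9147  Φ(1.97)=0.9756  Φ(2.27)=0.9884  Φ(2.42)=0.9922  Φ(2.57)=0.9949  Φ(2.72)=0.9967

(219.46, 245.72)

Lower: z₀ + z₁ = 0.264 + (-1.645) = -1.381; 1 − a(z₀+z₁) = 1 − (-0.062)(-1.381) = 0.9144; argument = 0.264 + (-1.381)/0.9144 = -1.2463 → -1.25.
α₁ = Φ(-1.25) = 0.1056; rank = round(500 × 0.1056) = 53; θ*₍53₎ = 219.46.
Upper: z₀ + z₂ = 1.909; 1 − a(z₀+z₂) = 1.1184; argument = 1.9710 → 1.97; α₂ = 0.9756; rank = 488; θ*₍488₎ = 245.72.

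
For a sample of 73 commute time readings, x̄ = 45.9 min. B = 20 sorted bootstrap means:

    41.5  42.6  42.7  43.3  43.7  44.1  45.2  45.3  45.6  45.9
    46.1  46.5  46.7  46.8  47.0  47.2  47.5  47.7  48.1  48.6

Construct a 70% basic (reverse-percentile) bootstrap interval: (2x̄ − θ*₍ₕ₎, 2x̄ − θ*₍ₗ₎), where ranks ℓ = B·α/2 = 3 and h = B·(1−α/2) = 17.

Percentile endpoints at ranks 3 and 17: θ*₍3₎ = 42.7, θ*₍17₎ = 47.5.
Basic interval reflects these around x̄:
  lower = 2 × 45.9 − 47.5 = 44.3
  upper = 2 × 45.9 − 42.7 = 49.1

(44.3, 49.1)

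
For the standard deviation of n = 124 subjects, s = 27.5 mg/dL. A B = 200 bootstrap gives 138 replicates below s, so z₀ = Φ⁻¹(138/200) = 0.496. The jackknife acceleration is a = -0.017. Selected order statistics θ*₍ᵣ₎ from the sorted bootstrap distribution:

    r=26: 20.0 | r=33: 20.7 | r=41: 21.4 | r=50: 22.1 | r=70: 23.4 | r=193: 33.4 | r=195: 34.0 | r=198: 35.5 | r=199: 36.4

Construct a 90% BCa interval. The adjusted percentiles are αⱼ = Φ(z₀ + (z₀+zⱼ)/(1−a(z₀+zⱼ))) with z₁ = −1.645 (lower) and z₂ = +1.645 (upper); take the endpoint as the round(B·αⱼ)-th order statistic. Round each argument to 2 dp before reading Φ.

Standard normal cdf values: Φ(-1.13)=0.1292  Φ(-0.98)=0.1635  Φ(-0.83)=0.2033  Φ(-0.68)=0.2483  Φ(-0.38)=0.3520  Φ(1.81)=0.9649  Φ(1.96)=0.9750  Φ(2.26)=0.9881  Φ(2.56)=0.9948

(22.1, 36.4)

Lower: z₀ + z₁ = 0.496 + (-1.645) = -1.149; 1 − a(z₀+z₁) = 1 − (-0.017)(-1.149) = 0.9805; argument = 0.496 + (-1.149)/0.9805 = -0.6759 → -0.68.
α₁ = Φ(-0.68) = 0.2483; rank = round(200 × 0.2483) = 50; θ*₍50₎ = 22.1.
Upper: z₀ + z₂ = 2.141; 1 − a(z₀+z₂) = 1.0364; argument = 2.5618 → 2.56; α₂ = 0.9948; rank = 199; θ*₍199₎ = 36.4.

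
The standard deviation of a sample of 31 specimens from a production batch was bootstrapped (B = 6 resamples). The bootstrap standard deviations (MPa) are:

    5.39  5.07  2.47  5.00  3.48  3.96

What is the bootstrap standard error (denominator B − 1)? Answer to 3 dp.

Bootstrap SE is the standard deviation of the 6 replicate standard deviations.
Mean of replicates: (5.39 + 5.07 + 2.47 + 5.00 + 3.48 + 3.96) / 6 = 25.3700 / 6 = 4.2283
Sum of squared deviations: (+1.1617)² + (+0.8417)² + (−1.7583)² + (+0.7717)² + (−0.7483)² + (−0.2683)² = 6.3771
Variance = 6.3771 / 5 = 1.2754
SE* = √1.2754

SE* = 1.129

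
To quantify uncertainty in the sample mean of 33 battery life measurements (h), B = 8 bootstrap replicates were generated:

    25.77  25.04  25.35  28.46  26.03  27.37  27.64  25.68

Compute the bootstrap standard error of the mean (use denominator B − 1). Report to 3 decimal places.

Bootstrap SE is the standard deviation of the 8 replicate means.
Mean of replicates: (25.77 + 25.04 + 25.35 + 28.46 + 26.03 + 27.37 + 27.64 + 25.68) / 8 = 211.3400 / 8 = 26.4175
Sum of squared deviations: (−0.6475)² + (−1.3775)² + (−1.0675)² + (+2.0425)² + (−0.3875)² + (+0.9525)² + (+1.2225)² + (−0.7375)² = 10.7240
Variance = 10.7240 / 7 = 1.5320
SE* = √1.5320

SE* = 1.238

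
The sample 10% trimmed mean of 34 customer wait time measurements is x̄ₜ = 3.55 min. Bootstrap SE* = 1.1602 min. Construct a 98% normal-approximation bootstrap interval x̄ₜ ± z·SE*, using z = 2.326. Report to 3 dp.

Margin = 2.326 × 1.1602 = 2.6986
Interval: 3.55 ± 2.6986

(0.851, 6.249)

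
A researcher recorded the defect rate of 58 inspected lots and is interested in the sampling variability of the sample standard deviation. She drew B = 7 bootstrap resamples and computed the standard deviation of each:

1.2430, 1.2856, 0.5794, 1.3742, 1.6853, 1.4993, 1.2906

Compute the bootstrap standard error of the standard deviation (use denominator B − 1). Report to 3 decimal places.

SE* = 0.345

Bootstrap SE is the standard deviation of the 7 replicate standard deviations.
Mean of replicates: (1.2430 + 1.2856 + 0.5794 + 1.3742 + 1.6853 + 1.4993 + 1.2906) / 7 = 8.95740 / 7 = 1.27963
Sum of squared deviations: (−0.03663)² + (+0.00597)² + (−0.70023)² + (+0.09457)² + (+0.40567)² + (+0.21967)² + (+0.01097)² = 0.71359
Variance = 0.71359 / 6 = 0.11893
SE* = √0.11893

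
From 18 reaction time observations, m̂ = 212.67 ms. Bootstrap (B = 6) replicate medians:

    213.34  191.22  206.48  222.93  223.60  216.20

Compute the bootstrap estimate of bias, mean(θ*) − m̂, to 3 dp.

bias = −0.375

mean(θ*) = (213.34 + 191.22 + 206.48 + 222.93 + 223.60 + 216.20) / 6 = 212.2950
bias = 212.2950 − 212.67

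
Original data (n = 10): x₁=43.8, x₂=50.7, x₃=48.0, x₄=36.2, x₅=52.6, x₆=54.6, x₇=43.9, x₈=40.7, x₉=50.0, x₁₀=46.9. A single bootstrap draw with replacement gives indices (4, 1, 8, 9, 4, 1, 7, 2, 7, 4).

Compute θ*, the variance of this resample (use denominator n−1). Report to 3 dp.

Resample values: 36.2, 43.8, 40.7, 50.0, 36.2, 43.8, 43.9, 50.7, 43.9, 36.2.
Mean = 42.5400; sum of squared deviations = 253.0840
s² = 253.0840 / 9 = 28.1204

θ* = 28.120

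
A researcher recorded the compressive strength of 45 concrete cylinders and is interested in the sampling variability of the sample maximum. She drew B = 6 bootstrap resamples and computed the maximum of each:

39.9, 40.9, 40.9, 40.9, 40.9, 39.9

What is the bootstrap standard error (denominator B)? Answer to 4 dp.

Bootstrap SE is the standard deviation of the 6 replicate maximums.
Mean of replicates: (39.9 + 40.9 + 40.9 + 40.9 + 40.9 + 39.9) / 6 = 243.40000 / 6 = 40.56667
Sum of squared deviations: (−0.66667)² + (+0.33333)² + (+0.33333)² + (+0.33333)² + (+0.33333)² + (−0.66667)² = 1.33333
Variance = 1.33333 / 6 = 0.22222
SE* = √0.22222

SE* = 0.4714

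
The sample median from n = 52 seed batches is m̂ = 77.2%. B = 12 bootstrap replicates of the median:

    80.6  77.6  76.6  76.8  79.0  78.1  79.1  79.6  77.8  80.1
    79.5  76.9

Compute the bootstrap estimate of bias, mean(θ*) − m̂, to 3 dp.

mean(θ*) = (80.6 + 77.6 + 76.6 + 76.8 + 79.0 + 78.1 + 79.1 + 79.6 + 77.8 + 80.1 + 79.5 + 76.9) / 12 = 78.4750
bias = 78.4750 − 77.2

bias = +1.275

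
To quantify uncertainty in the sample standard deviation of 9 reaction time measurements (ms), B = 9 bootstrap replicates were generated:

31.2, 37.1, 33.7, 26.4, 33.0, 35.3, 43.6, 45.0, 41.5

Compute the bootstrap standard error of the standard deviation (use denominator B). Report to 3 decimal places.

SE* = 5.767

Bootstrap SE is the standard deviation of the 9 replicate standard deviations.
Mean of replicates: (31.2 + 37.1 + 33.7 + 26.4 + 33.0 + 35.3 + 43.6 + 45.0 + 41.5) / 9 = 326.8000 / 9 = 36.3111
Sum of squared deviations: (−5.1111)² + (+0.7889)² + (−2.6111)² + (−9.9111)² + (−3.3111)² + (−1.0111)² + (+7.2889)² + (+8.6889)² + (+5.1889)² = 299.3289
Variance = 299.3289 / 9 = 33.2588
SE* = √33.2588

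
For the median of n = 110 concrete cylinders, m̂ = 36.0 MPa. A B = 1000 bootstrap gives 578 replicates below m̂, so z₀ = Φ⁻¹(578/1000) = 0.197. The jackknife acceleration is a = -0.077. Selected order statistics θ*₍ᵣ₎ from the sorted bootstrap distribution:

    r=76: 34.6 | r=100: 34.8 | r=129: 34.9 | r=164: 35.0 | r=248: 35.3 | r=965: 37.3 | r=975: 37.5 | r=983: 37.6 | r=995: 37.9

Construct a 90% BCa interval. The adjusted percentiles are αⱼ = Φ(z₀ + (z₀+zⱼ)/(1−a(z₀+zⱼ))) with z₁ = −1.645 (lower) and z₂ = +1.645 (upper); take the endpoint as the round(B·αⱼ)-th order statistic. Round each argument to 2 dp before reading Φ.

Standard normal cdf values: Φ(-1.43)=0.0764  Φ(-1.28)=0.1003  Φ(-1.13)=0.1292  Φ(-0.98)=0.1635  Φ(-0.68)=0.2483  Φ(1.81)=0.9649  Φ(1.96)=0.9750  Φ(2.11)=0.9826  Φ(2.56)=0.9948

(34.6, 37.3)

Lower: z₀ + z₁ = 0.197 + (-1.645) = -1.448; 1 − a(z₀+z₁) = 1 − (-0.077)(-1.448) = 0.8885; argument = 0.197 + (-1.448)/0.8885 = -1.4327 → -1.43.
α₁ = Φ(-1.43) = 0.0764; rank = round(1000 × 0.0764) = 76; θ*₍76₎ = 34.6.
Upper: z₀ + z₂ = 1.842; 1 − a(z₀+z₂) = 1.1418; argument = 1.8102 → 1.81; α₂ = 0.9649; rank = 965; θ*₍965₎ = 37.3.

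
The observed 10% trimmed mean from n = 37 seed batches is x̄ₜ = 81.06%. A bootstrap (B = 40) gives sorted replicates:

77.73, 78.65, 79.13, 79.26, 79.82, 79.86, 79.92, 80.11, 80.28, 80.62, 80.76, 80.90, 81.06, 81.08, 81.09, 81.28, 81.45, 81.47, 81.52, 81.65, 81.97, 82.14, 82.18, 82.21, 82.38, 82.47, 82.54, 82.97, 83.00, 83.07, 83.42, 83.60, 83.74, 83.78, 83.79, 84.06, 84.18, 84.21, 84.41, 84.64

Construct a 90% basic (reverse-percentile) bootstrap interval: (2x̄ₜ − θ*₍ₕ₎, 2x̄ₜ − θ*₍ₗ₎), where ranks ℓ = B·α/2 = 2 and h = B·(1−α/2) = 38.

(77.91, 83.47)

Percentile endpoints at ranks 2 and 38: θ*₍2₎ = 78.65, θ*₍38₎ = 84.21.
Basic interval reflects these around x̄ₜ:
  lower = 2 × 81.06 − 84.21 = 77.91
  upper = 2 × 81.06 − 78.65 = 83.47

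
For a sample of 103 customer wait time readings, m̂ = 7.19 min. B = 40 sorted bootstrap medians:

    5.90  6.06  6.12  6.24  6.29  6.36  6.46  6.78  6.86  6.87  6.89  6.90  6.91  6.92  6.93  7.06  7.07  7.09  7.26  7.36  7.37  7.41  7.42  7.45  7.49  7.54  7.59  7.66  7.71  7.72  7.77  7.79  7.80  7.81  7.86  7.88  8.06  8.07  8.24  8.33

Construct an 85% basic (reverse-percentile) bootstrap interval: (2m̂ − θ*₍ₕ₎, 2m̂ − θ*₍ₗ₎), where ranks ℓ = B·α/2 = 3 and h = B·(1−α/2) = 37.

(6.32, 8.26)

Percentile endpoints at ranks 3 and 37: θ*₍3₎ = 6.12, θ*₍37₎ = 8.06.
Basic interval reflects these around m̂:
  lower = 2 × 7.19 − 8.06 = 6.32
  upper = 2 × 7.19 − 6.12 = 8.26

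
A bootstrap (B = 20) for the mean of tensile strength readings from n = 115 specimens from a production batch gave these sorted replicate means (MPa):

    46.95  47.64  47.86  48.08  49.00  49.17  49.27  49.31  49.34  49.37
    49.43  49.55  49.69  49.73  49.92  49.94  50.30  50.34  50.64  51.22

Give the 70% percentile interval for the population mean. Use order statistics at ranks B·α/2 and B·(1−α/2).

(47.86, 50.30)

α = 0.30; lower rank = 20 × 0.150 = 3; upper rank = 20 × 0.850 = 17.
The 3rd smallest replicate is 47.86; the 17th is 50.30.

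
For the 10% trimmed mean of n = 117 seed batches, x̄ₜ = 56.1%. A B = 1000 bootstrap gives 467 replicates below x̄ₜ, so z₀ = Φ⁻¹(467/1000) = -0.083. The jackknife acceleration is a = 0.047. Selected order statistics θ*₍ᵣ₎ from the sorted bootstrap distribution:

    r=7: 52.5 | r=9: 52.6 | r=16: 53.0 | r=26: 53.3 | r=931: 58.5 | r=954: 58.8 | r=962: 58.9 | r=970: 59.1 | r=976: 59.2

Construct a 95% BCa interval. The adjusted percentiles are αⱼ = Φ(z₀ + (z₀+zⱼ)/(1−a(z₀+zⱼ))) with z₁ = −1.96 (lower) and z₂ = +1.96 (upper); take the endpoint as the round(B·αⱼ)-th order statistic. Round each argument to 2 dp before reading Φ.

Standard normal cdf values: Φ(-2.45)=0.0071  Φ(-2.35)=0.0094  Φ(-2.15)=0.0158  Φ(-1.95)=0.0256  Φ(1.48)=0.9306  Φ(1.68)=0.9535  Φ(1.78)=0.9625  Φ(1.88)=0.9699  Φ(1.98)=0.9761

Lower: z₀ + z₁ = -0.083 + (-1.960) = -2.043; 1 − a(z₀+z₁) = 1 − (0.047)(-2.043) = 1.0960; argument = -0.083 + (-2.043)/1.0960 = -1.9470 → -1.95.
α₁ = Φ(-1.95) = 0.0256; rank = round(1000 × 0.0256) = 26; θ*₍26₎ = 53.3.
Upper: z₀ + z₂ = 1.877; 1 − a(z₀+z₂) = 0.9118; argument = 1.9756 → 1.98; α₂ = 0.9761; rank = 976; θ*₍976₎ = 59.2.

(53.3, 59.2)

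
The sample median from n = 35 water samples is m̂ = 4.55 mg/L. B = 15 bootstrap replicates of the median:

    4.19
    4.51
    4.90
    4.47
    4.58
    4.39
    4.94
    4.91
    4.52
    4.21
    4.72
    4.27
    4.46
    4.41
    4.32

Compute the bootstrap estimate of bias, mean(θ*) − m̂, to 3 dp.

bias = −0.030

mean(θ*) = (4.19 + 4.51 + 4.90 + 4.47 + 4.58 + 4.39 + 4.94 + 4.91 + 4.52 + 4.21 + 4.72 + 4.27 + 4.46 + 4.41 + 4.32) / 15 = 4.5200
bias = 4.5200 − 4.55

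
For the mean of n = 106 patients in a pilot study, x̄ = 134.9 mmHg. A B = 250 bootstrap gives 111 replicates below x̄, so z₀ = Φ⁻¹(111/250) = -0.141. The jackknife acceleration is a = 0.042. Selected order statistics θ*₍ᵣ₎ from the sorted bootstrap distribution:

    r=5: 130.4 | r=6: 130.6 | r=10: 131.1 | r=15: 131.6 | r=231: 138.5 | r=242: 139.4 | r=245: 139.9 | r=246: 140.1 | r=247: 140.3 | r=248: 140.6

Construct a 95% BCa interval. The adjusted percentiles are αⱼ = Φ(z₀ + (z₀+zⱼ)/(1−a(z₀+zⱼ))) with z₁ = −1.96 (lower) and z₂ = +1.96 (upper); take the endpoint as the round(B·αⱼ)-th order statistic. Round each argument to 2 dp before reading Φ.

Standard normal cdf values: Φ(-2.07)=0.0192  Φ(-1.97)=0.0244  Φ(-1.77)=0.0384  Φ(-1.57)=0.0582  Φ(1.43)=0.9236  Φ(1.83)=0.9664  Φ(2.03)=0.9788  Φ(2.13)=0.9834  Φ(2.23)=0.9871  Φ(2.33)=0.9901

Lower: z₀ + z₁ = -0.141 + (-1.960) = -2.101; 1 − a(z₀+z₁) = 1 − (0.042)(-2.101) = 1.0882; argument = -0.141 + (-2.101)/1.0882 = -2.0716 → -2.07.
α₁ = Φ(-2.07) = 0.0192; rank = round(250 × 0.0192) = 5; θ*₍5₎ = 130.4.
Upper: z₀ + z₂ = 1.819; 1 − a(z₀+z₂) = 0.9236; argument = 1.8285 → 1.83; α₂ = 0.9664; rank = 242; θ*₍242₎ = 139.4.

(130.4, 139.4)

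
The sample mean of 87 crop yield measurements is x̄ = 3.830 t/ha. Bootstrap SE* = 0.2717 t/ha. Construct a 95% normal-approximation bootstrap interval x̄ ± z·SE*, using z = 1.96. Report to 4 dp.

Margin = 1.96 × 0.2717 = 0.53253
Interval: 3.830 ± 0.53253

(3.2975, 4.3625)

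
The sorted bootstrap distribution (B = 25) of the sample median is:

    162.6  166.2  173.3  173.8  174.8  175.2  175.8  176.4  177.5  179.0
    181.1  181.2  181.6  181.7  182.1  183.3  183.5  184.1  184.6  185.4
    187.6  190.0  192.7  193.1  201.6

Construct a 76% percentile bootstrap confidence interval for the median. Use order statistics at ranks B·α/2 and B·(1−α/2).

(173.3, 190.0)

α = 0.24; lower rank = 25 × 0.120 = 3; upper rank = 25 × 0.880 = 22.
The 3rd smallest replicate is 173.3; the 22nd is 190.0.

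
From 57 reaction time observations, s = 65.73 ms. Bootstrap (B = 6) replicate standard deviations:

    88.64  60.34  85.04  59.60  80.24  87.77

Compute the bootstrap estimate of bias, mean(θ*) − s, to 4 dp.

bias = +11.2083

mean(θ*) = (88.64 + 60.34 + 85.04 + 59.60 + 80.24 + 87.77) / 6 = 76.93833
bias = 76.93833 − 65.73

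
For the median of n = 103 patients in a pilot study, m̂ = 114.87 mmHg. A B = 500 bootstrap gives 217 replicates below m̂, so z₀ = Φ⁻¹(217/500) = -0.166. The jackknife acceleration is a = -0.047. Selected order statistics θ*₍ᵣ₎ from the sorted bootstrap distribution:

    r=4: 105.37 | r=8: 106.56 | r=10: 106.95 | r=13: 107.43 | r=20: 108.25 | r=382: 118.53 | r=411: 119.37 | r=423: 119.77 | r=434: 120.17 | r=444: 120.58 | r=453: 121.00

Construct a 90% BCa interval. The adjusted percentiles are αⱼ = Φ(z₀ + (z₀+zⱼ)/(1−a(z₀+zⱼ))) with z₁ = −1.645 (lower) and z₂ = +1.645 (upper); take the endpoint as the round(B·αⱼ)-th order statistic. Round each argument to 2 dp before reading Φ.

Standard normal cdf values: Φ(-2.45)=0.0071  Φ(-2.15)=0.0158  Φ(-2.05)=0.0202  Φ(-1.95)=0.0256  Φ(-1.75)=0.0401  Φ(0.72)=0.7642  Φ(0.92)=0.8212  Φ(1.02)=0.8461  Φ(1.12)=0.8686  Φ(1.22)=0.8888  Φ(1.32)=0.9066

(106.56, 120.58)

Lower: z₀ + z₁ = -0.166 + (-1.645) = -1.811; 1 − a(z₀+z₁) = 1 − (-0.047)(-1.811) = 0.9149; argument = -0.166 + (-1.811)/0.9149 = -2.1455 → -2.15.
α₁ = Φ(-2.15) = 0.0158; rank = round(500 × 0.0158) = 8; θ*₍8₎ = 106.56.
Upper: z₀ + z₂ = 1.479; 1 − a(z₀+z₂) = 1.0695; argument = 1.2169 → 1.22; α₂ = 0.8888; rank = 444; θ*₍444₎ = 120.58.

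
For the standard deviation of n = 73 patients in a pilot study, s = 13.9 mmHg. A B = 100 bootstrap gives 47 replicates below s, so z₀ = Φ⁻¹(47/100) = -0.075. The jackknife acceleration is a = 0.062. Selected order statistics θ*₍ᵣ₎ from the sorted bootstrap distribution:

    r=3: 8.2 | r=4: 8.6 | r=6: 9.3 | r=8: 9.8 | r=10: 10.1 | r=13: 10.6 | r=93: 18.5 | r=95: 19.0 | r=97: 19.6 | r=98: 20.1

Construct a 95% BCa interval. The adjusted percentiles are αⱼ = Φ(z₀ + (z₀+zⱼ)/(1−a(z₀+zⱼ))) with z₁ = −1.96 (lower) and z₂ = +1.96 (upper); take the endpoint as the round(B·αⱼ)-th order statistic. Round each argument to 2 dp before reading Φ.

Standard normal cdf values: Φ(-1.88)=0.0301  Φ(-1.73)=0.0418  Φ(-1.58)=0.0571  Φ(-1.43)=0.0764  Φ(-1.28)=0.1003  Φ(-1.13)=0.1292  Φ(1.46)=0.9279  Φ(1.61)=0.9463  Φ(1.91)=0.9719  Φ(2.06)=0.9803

(8.2, 20.1)

Lower: z₀ + z₁ = -0.075 + (-1.960) = -2.035; 1 − a(z₀+z₁) = 1 − (0.062)(-2.035) = 1.1262; argument = -0.075 + (-2.035)/1.1262 = -1.8820 → -1.88.
α₁ = Φ(-1.88) = 0.0301; rank = round(100 × 0.0301) = 3; θ*₍3₎ = 8.2.
Upper: z₀ + z₂ = 1.885; 1 − a(z₀+z₂) = 0.8831; argument = 2.0595 → 2.06; α₂ = 0.9803; rank = 98; θ*₍98₎ = 20.1.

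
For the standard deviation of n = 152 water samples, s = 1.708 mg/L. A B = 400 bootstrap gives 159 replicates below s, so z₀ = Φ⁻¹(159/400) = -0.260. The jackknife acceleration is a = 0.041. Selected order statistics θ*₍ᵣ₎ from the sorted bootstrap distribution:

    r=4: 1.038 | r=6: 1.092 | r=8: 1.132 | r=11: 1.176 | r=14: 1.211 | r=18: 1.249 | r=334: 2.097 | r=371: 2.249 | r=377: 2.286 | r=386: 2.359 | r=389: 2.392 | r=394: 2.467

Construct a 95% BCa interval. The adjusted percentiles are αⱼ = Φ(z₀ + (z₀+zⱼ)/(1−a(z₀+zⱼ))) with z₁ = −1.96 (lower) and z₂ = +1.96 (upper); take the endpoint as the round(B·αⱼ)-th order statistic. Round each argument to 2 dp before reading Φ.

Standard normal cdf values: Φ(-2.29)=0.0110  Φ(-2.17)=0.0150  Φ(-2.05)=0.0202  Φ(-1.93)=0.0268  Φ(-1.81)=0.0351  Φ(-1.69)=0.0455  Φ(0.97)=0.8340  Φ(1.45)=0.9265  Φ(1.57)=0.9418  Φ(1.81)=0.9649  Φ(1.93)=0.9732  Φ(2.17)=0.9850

(1.038, 2.286)

Lower: z₀ + z₁ = -0.260 + (-1.960) = -2.220; 1 − a(z₀+z₁) = 1 − (0.041)(-2.220) = 1.0910; argument = -0.260 + (-2.220)/1.0910 = -2.2948 → -2.29.
α₁ = Φ(-2.29) = 0.0110; rank = round(400 × 0.0110) = 4; θ*₍4₎ = 1.038.
Upper: z₀ + z₂ = 1.700; 1 − a(z₀+z₂) = 0.9303; argument = 1.5674 → 1.57; α₂ = 0.9418; rank = 377; θ*₍377₎ = 2.286.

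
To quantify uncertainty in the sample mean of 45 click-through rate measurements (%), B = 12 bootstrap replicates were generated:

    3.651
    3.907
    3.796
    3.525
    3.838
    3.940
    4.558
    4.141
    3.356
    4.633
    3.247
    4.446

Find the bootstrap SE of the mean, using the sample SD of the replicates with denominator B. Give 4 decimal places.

Bootstrap SE is the standard deviation of the 12 replicate means.
Mean of replicates: (3.651 + 3.907 + 3.796 + 3.525 + 3.838 + 3.940 + 4.558 + 4.141 + 3.356 + 4.633 + 3.247 + 4.446) / 12 = 47.03800 / 12 = 3.91983
Sum of squared deviations: (−0.26883)² + (−0.01283)² + (−0.12383)² + (−0.39483)² + (−0.08183)² + (+0.02017)² + (+0.63817)² + (+0.22117)² + (−0.56383)² + (+0.71317)² + (−0.67283)² + (+0.52617)² = 2.26301
Variance = 2.26301 / 12 = 0.18858
SE* = √0.18858

SE* = 0.4343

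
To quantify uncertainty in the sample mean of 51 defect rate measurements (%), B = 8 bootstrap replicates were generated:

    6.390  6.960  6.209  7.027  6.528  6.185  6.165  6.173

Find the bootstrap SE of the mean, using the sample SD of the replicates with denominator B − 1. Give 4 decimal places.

Bootstrap SE is the standard deviation of the 8 replicate means.
Mean of replicates: (6.390 + 6.960 + 6.209 + 7.027 + 6.528 + 6.185 + 6.165 + 6.173) / 8 = 51.63700 / 8 = 6.45463
Sum of squared deviations: (−0.06463)² + (+0.50537)² + (−0.24563)² + (+0.57238)² + (+0.07337)² + (−0.26963)² + (−0.28963)² + (−0.28163)² = 0.88880
Variance = 0.88880 / 7 = 0.12697
SE* = √0.12697

SE* = 0.3563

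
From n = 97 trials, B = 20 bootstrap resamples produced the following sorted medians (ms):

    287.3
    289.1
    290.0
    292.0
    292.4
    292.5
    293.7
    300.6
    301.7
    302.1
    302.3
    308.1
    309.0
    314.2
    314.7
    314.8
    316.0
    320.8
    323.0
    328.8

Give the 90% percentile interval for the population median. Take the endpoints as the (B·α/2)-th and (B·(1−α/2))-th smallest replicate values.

(287.3, 323.0)

α = 0.10; lower rank = 20 × 0.050 = 1; upper rank = 20 × 0.950 = 19.
The 1st smallest replicate is 287.3; the 19th is 323.0.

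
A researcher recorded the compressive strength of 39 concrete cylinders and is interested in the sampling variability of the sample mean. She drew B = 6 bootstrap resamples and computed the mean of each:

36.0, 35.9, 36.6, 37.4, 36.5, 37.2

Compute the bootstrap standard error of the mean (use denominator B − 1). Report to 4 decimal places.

SE* = 0.6099

Bootstrap SE is the standard deviation of the 6 replicate means.
Mean of replicates: (36.0 + 35.9 + 36.6 + 37.4 + 36.5 + 37.2) / 6 = 219.60000 / 6 = 36.60000
Sum of squared deviations: (−0.60000)² + (−0.70000)² + (+0.00000)² + (+0.80000)² + (−0.10000)² + (+0.60000)² = 1.86000
Variance = 1.86000 / 5 = 0.37200
SE* = √0.37200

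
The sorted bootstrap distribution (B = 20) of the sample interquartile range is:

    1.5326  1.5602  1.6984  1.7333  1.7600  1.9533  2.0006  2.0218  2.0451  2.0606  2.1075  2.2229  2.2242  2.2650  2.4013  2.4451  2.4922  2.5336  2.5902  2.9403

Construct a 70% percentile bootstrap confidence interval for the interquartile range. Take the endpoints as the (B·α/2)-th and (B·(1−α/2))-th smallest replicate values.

(1.6984, 2.4922)

α = 0.30; lower rank = 20 × 0.150 = 3; upper rank = 20 × 0.850 = 17.
The 3rd smallest replicate is 1.6984; the 17th is 2.4922.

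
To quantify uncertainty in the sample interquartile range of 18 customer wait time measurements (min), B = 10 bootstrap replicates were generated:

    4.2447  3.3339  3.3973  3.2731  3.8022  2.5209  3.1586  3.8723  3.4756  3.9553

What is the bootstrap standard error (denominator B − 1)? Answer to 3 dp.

SE* = 0.490

Bootstrap SE is the standard deviation of the 10 replicate interquartile ranges.
Mean of replicates: (4.2447 + 3.3339 + 3.3973 + 3.2731 + 3.8022 + 2.5209 + 3.1586 + 3.8723 + 3.4756 + 3.9553) / 10 = 35.03390 / 10 = 3.50339
Sum of squared deviations: (+0.74131)² + (−0.16949)² + (−0.10609)² + (−0.23029)² + (+0.29881)² + (−0.98249)² + (−0.34479)² + (+0.36891)² + (−0.02779)² + (+0.45191)² = 2.15710
Variance = 2.15710 / 9 = 0.23968
SE* = √0.23968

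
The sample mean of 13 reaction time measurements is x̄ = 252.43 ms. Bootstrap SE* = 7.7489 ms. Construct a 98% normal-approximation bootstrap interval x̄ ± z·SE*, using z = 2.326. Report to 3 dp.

(234.406, 270.454)

Margin = 2.326 × 7.7489 = 18.0239
Interval: 252.43 ± 18.0239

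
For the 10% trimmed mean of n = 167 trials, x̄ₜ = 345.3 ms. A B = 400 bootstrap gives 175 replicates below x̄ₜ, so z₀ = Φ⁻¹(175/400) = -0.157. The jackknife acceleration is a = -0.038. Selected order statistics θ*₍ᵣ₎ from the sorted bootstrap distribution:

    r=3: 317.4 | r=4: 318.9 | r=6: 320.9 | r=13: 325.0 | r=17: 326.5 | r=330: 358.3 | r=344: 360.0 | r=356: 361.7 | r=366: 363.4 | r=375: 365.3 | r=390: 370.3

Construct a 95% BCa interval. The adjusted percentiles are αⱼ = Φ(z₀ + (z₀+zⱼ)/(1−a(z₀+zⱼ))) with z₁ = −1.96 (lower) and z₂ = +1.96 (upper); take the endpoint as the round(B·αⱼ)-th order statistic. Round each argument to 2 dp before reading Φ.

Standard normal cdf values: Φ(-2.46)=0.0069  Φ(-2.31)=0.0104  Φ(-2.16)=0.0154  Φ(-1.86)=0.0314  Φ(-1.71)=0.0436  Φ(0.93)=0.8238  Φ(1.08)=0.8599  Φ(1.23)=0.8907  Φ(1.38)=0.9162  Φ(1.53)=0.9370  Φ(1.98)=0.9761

(317.4, 365.3)

Lower: z₀ + z₁ = -0.157 + (-1.960) = -2.117; 1 − a(z₀+z₁) = 1 − (-0.038)(-2.117) = 0.9196; argument = -0.157 + (-2.117)/0.9196 = -2.4592 → -2.46.
α₁ = Φ(-2.46) = 0.0069; rank = round(400 × 0.0069) = 3; θ*₍3₎ = 317.4.
Upper: z₀ + z₂ = 1.803; 1 − a(z₀+z₂) = 1.0685; argument = 1.5304 → 1.53; α₂ = 0.9370; rank = 375; θ*₍375₎ = 365.3.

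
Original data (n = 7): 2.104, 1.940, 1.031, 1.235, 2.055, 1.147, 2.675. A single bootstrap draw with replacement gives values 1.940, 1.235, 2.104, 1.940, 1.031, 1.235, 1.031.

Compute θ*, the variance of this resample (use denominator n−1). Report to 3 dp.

θ* = 0.222

Mean = 1.5023; sum of squared deviations = 1.3324
s² = 1.3324 / 6 = 0.2221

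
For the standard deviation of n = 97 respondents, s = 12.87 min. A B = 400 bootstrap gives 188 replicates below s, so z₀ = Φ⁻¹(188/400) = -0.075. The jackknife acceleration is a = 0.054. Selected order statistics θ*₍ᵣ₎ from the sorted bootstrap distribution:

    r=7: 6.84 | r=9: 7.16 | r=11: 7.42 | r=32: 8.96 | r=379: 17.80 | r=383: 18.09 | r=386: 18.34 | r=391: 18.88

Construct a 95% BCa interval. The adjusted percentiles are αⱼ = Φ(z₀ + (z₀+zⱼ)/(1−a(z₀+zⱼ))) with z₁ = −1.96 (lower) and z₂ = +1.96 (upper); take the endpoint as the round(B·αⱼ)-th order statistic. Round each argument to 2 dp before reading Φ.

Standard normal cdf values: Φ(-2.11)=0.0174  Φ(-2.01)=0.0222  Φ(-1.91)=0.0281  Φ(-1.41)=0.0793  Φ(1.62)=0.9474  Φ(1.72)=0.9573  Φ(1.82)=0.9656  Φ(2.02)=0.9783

(7.42, 18.88)

Lower: z₀ + z₁ = -0.075 + (-1.960) = -2.035; 1 − a(z₀+z₁) = 1 − (0.054)(-2.035) = 1.1099; argument = -0.075 + (-2.035)/1.1099 = -1.9085 → -1.91.
α₁ = Φ(-1.91) = 0.0281; rank = round(400 × 0.0281) = 11; θ*₍11₎ = 7.42.
Upper: z₀ + z₂ = 1.885; 1 − a(z₀+z₂) = 0.8982; argument = 2.0236 → 2.02; α₂ = 0.9783; rank = 391; θ*₍391₎ = 18.88.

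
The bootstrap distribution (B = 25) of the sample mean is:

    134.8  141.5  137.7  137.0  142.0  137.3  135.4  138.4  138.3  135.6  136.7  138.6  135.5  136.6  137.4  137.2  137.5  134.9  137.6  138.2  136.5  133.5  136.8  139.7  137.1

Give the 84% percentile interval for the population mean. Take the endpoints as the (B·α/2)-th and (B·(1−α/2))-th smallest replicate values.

(134.8, 139.7)

Sorted replicates: 133.5, 134.8, 134.9, 135.4, 135.5, 135.6, 136.5, 136.6, 136.7, 136.8, 137.0, 137.1, 137.2, 137.3, 137.4, 137.5, 137.6, 137.7, 138.2, 138.3, 138.4, 138.6, 139.7, 141.5, 142.0
α = 0.16; lower rank = 25 × 0.080 = 2; upper rank = 25 × 0.920 = 23.
The 2nd smallest replicate is 134.8; the 23rd is 139.7.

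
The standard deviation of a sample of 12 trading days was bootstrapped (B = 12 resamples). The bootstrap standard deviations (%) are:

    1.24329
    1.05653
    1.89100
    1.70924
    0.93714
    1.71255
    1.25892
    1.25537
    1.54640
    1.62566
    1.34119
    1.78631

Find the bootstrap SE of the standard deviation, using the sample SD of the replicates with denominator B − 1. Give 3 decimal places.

Bootstrap SE is the standard deviation of the 12 replicate standard deviations.
Mean of replicates: (1.24329 + 1.05653 + 1.89100 + 1.70924 + 0.93714 + 1.71255 + 1.25892 + 1.25537 + 1.54640 + 1.62566 + 1.34119 + 1.78631) / 12 = 17.363600 / 12 = 1.446967
Sum of squared deviations: (−0.203677)² + (−0.390437)² + (+0.444033)² + (+0.262273)² + (−0.509827)² + (+0.265583)² + (−0.188047)² + (−0.191597)² + (+0.099433)² + (+0.178693)² + (−0.105777)² + (+0.339343)² = 1.030567
Variance = 1.030567 / 11 = 0.093688
SE* = √0.093688

SE* = 0.306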